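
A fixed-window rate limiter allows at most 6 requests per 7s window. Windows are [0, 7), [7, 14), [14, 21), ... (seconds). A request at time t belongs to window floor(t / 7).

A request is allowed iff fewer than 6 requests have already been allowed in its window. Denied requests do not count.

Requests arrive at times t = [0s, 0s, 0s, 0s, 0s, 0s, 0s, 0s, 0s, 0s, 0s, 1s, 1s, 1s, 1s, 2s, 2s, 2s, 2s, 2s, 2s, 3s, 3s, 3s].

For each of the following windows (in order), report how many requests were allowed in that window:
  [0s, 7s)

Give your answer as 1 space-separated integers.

Answer: 6

Derivation:
Processing requests:
  req#1 t=0s (window 0): ALLOW
  req#2 t=0s (window 0): ALLOW
  req#3 t=0s (window 0): ALLOW
  req#4 t=0s (window 0): ALLOW
  req#5 t=0s (window 0): ALLOW
  req#6 t=0s (window 0): ALLOW
  req#7 t=0s (window 0): DENY
  req#8 t=0s (window 0): DENY
  req#9 t=0s (window 0): DENY
  req#10 t=0s (window 0): DENY
  req#11 t=0s (window 0): DENY
  req#12 t=1s (window 0): DENY
  req#13 t=1s (window 0): DENY
  req#14 t=1s (window 0): DENY
  req#15 t=1s (window 0): DENY
  req#16 t=2s (window 0): DENY
  req#17 t=2s (window 0): DENY
  req#18 t=2s (window 0): DENY
  req#19 t=2s (window 0): DENY
  req#20 t=2s (window 0): DENY
  req#21 t=2s (window 0): DENY
  req#22 t=3s (window 0): DENY
  req#23 t=3s (window 0): DENY
  req#24 t=3s (window 0): DENY

Allowed counts by window: 6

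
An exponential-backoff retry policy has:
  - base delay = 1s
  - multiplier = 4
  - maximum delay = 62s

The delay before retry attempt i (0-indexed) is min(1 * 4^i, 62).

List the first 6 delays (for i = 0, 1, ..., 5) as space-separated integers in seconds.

Answer: 1 4 16 62 62 62

Derivation:
Computing each delay:
  i=0: min(1*4^0, 62) = 1
  i=1: min(1*4^1, 62) = 4
  i=2: min(1*4^2, 62) = 16
  i=3: min(1*4^3, 62) = 62
  i=4: min(1*4^4, 62) = 62
  i=5: min(1*4^5, 62) = 62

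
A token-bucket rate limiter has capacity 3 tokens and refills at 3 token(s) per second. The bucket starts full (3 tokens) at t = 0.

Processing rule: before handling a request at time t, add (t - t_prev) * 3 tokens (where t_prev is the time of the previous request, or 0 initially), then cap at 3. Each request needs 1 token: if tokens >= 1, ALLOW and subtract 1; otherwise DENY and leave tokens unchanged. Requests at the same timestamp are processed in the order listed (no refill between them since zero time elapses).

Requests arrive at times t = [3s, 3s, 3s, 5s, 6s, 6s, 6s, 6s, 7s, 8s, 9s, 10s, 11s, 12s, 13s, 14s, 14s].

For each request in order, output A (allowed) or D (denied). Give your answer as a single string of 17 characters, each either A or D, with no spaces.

Answer: AAAAAAADAAAAAAAAA

Derivation:
Simulating step by step:
  req#1 t=3s: ALLOW
  req#2 t=3s: ALLOW
  req#3 t=3s: ALLOW
  req#4 t=5s: ALLOW
  req#5 t=6s: ALLOW
  req#6 t=6s: ALLOW
  req#7 t=6s: ALLOW
  req#8 t=6s: DENY
  req#9 t=7s: ALLOW
  req#10 t=8s: ALLOW
  req#11 t=9s: ALLOW
  req#12 t=10s: ALLOW
  req#13 t=11s: ALLOW
  req#14 t=12s: ALLOW
  req#15 t=13s: ALLOW
  req#16 t=14s: ALLOW
  req#17 t=14s: ALLOW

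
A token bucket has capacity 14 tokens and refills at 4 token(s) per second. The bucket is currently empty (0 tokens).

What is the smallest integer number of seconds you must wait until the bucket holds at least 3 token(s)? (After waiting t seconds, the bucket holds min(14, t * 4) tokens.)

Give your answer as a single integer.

Need t * 4 >= 3, so t >= 3/4.
Smallest integer t = ceil(3/4) = 1.

Answer: 1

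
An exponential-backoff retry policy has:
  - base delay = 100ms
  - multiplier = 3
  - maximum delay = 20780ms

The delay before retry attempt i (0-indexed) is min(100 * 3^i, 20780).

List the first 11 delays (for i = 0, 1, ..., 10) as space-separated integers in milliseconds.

Answer: 100 300 900 2700 8100 20780 20780 20780 20780 20780 20780

Derivation:
Computing each delay:
  i=0: min(100*3^0, 20780) = 100
  i=1: min(100*3^1, 20780) = 300
  i=2: min(100*3^2, 20780) = 900
  i=3: min(100*3^3, 20780) = 2700
  i=4: min(100*3^4, 20780) = 8100
  i=5: min(100*3^5, 20780) = 20780
  i=6: min(100*3^6, 20780) = 20780
  i=7: min(100*3^7, 20780) = 20780
  i=8: min(100*3^8, 20780) = 20780
  i=9: min(100*3^9, 20780) = 20780
  i=10: min(100*3^10, 20780) = 20780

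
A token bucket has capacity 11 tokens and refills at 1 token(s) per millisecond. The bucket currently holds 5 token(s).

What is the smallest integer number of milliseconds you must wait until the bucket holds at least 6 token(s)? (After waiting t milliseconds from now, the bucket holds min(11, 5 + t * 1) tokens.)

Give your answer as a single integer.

Need 5 + t * 1 >= 6, so t >= 1/1.
Smallest integer t = ceil(1/1) = 1.

Answer: 1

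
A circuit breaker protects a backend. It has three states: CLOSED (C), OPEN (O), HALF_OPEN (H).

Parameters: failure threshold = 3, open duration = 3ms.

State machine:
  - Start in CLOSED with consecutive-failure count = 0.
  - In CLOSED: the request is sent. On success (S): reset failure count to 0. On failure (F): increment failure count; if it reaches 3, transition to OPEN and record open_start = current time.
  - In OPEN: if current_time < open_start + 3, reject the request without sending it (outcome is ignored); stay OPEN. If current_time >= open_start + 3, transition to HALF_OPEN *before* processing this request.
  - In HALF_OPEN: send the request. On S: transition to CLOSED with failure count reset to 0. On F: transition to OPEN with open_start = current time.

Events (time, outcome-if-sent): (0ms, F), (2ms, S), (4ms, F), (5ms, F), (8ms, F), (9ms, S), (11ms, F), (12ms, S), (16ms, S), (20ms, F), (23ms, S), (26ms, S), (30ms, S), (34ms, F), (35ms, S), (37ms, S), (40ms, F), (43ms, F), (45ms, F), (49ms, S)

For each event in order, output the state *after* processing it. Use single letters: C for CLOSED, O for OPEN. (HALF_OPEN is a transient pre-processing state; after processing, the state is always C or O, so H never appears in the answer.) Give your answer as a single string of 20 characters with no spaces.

Answer: CCCCOOOOCCCCCCCCCCOC

Derivation:
State after each event:
  event#1 t=0ms outcome=F: state=CLOSED
  event#2 t=2ms outcome=S: state=CLOSED
  event#3 t=4ms outcome=F: state=CLOSED
  event#4 t=5ms outcome=F: state=CLOSED
  event#5 t=8ms outcome=F: state=OPEN
  event#6 t=9ms outcome=S: state=OPEN
  event#7 t=11ms outcome=F: state=OPEN
  event#8 t=12ms outcome=S: state=OPEN
  event#9 t=16ms outcome=S: state=CLOSED
  event#10 t=20ms outcome=F: state=CLOSED
  event#11 t=23ms outcome=S: state=CLOSED
  event#12 t=26ms outcome=S: state=CLOSED
  event#13 t=30ms outcome=S: state=CLOSED
  event#14 t=34ms outcome=F: state=CLOSED
  event#15 t=35ms outcome=S: state=CLOSED
  event#16 t=37ms outcome=S: state=CLOSED
  event#17 t=40ms outcome=F: state=CLOSED
  event#18 t=43ms outcome=F: state=CLOSED
  event#19 t=45ms outcome=F: state=OPEN
  event#20 t=49ms outcome=S: state=CLOSED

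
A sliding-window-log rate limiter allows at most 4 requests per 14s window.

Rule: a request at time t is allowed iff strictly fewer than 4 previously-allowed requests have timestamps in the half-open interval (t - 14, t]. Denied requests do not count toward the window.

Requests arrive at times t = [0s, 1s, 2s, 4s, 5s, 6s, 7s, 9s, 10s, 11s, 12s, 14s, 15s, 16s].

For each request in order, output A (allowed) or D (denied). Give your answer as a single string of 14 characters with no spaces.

Answer: AAAADDDDDDDAAA

Derivation:
Tracking allowed requests in the window:
  req#1 t=0s: ALLOW
  req#2 t=1s: ALLOW
  req#3 t=2s: ALLOW
  req#4 t=4s: ALLOW
  req#5 t=5s: DENY
  req#6 t=6s: DENY
  req#7 t=7s: DENY
  req#8 t=9s: DENY
  req#9 t=10s: DENY
  req#10 t=11s: DENY
  req#11 t=12s: DENY
  req#12 t=14s: ALLOW
  req#13 t=15s: ALLOW
  req#14 t=16s: ALLOW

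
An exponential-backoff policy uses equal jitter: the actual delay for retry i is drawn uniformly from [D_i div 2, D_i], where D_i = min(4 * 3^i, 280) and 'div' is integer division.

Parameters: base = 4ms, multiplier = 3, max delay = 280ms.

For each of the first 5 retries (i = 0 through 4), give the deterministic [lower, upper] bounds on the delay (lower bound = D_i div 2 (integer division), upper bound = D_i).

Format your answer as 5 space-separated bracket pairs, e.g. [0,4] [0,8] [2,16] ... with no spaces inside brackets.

Computing bounds per retry:
  i=0: D_i=min(4*3^0,280)=4, bounds=[2,4]
  i=1: D_i=min(4*3^1,280)=12, bounds=[6,12]
  i=2: D_i=min(4*3^2,280)=36, bounds=[18,36]
  i=3: D_i=min(4*3^3,280)=108, bounds=[54,108]
  i=4: D_i=min(4*3^4,280)=280, bounds=[140,280]

Answer: [2,4] [6,12] [18,36] [54,108] [140,280]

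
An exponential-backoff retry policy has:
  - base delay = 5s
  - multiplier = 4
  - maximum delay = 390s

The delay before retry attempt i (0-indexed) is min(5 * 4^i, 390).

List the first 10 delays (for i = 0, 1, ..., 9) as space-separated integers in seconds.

Computing each delay:
  i=0: min(5*4^0, 390) = 5
  i=1: min(5*4^1, 390) = 20
  i=2: min(5*4^2, 390) = 80
  i=3: min(5*4^3, 390) = 320
  i=4: min(5*4^4, 390) = 390
  i=5: min(5*4^5, 390) = 390
  i=6: min(5*4^6, 390) = 390
  i=7: min(5*4^7, 390) = 390
  i=8: min(5*4^8, 390) = 390
  i=9: min(5*4^9, 390) = 390

Answer: 5 20 80 320 390 390 390 390 390 390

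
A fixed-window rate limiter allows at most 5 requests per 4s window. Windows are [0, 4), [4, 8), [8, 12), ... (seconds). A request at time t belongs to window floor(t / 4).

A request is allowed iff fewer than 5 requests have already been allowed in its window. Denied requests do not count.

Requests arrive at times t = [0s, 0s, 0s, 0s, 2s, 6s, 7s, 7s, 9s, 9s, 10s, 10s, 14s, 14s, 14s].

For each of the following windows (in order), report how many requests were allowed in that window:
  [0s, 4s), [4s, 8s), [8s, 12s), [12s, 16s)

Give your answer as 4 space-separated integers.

Processing requests:
  req#1 t=0s (window 0): ALLOW
  req#2 t=0s (window 0): ALLOW
  req#3 t=0s (window 0): ALLOW
  req#4 t=0s (window 0): ALLOW
  req#5 t=2s (window 0): ALLOW
  req#6 t=6s (window 1): ALLOW
  req#7 t=7s (window 1): ALLOW
  req#8 t=7s (window 1): ALLOW
  req#9 t=9s (window 2): ALLOW
  req#10 t=9s (window 2): ALLOW
  req#11 t=10s (window 2): ALLOW
  req#12 t=10s (window 2): ALLOW
  req#13 t=14s (window 3): ALLOW
  req#14 t=14s (window 3): ALLOW
  req#15 t=14s (window 3): ALLOW

Allowed counts by window: 5 3 4 3

Answer: 5 3 4 3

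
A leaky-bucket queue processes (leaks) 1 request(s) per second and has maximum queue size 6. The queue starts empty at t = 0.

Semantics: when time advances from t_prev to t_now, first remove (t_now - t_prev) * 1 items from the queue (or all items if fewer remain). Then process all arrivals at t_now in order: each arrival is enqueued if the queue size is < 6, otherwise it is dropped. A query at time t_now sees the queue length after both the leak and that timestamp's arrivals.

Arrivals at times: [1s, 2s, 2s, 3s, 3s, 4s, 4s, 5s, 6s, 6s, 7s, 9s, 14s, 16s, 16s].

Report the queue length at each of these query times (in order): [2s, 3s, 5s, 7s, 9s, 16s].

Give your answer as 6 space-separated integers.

Queue lengths at query times:
  query t=2s: backlog = 2
  query t=3s: backlog = 3
  query t=5s: backlog = 4
  query t=7s: backlog = 5
  query t=9s: backlog = 4
  query t=16s: backlog = 2

Answer: 2 3 4 5 4 2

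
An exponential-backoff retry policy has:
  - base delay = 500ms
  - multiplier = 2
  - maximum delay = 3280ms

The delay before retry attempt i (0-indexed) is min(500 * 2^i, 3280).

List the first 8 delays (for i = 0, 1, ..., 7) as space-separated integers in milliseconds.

Answer: 500 1000 2000 3280 3280 3280 3280 3280

Derivation:
Computing each delay:
  i=0: min(500*2^0, 3280) = 500
  i=1: min(500*2^1, 3280) = 1000
  i=2: min(500*2^2, 3280) = 2000
  i=3: min(500*2^3, 3280) = 3280
  i=4: min(500*2^4, 3280) = 3280
  i=5: min(500*2^5, 3280) = 3280
  i=6: min(500*2^6, 3280) = 3280
  i=7: min(500*2^7, 3280) = 3280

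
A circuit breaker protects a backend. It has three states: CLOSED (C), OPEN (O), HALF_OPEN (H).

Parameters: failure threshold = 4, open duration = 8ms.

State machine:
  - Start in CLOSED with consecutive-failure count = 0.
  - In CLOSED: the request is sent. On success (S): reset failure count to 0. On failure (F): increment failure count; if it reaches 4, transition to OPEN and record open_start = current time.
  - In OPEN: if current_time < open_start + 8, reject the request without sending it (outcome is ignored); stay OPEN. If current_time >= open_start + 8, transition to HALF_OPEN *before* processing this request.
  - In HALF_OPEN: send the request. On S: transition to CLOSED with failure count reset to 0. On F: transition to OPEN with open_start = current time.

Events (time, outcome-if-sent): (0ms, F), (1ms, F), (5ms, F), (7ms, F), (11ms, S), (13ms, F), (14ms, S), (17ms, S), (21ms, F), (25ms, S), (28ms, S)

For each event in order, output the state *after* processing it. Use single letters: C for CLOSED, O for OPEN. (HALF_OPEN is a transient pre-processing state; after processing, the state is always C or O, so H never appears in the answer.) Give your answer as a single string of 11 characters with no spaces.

Answer: CCCOOOOCCCC

Derivation:
State after each event:
  event#1 t=0ms outcome=F: state=CLOSED
  event#2 t=1ms outcome=F: state=CLOSED
  event#3 t=5ms outcome=F: state=CLOSED
  event#4 t=7ms outcome=F: state=OPEN
  event#5 t=11ms outcome=S: state=OPEN
  event#6 t=13ms outcome=F: state=OPEN
  event#7 t=14ms outcome=S: state=OPEN
  event#8 t=17ms outcome=S: state=CLOSED
  event#9 t=21ms outcome=F: state=CLOSED
  event#10 t=25ms outcome=S: state=CLOSED
  event#11 t=28ms outcome=S: state=CLOSED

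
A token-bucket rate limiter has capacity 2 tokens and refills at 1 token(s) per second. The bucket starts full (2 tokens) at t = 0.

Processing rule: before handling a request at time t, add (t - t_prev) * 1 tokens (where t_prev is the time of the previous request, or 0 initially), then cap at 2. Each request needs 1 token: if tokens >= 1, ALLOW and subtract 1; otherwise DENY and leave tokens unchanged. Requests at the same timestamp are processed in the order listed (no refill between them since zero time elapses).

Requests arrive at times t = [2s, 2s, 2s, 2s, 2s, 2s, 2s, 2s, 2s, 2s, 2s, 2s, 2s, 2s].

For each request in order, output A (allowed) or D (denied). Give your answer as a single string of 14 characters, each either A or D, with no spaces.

Simulating step by step:
  req#1 t=2s: ALLOW
  req#2 t=2s: ALLOW
  req#3 t=2s: DENY
  req#4 t=2s: DENY
  req#5 t=2s: DENY
  req#6 t=2s: DENY
  req#7 t=2s: DENY
  req#8 t=2s: DENY
  req#9 t=2s: DENY
  req#10 t=2s: DENY
  req#11 t=2s: DENY
  req#12 t=2s: DENY
  req#13 t=2s: DENY
  req#14 t=2s: DENY

Answer: AADDDDDDDDDDDD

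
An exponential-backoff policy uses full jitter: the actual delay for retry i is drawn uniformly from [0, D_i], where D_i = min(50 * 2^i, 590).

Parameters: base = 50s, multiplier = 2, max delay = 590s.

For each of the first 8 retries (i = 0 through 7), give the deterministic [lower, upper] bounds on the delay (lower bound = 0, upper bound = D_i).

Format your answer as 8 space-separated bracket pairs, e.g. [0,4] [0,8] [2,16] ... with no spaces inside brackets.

Answer: [0,50] [0,100] [0,200] [0,400] [0,590] [0,590] [0,590] [0,590]

Derivation:
Computing bounds per retry:
  i=0: D_i=min(50*2^0,590)=50, bounds=[0,50]
  i=1: D_i=min(50*2^1,590)=100, bounds=[0,100]
  i=2: D_i=min(50*2^2,590)=200, bounds=[0,200]
  i=3: D_i=min(50*2^3,590)=400, bounds=[0,400]
  i=4: D_i=min(50*2^4,590)=590, bounds=[0,590]
  i=5: D_i=min(50*2^5,590)=590, bounds=[0,590]
  i=6: D_i=min(50*2^6,590)=590, bounds=[0,590]
  i=7: D_i=min(50*2^7,590)=590, bounds=[0,590]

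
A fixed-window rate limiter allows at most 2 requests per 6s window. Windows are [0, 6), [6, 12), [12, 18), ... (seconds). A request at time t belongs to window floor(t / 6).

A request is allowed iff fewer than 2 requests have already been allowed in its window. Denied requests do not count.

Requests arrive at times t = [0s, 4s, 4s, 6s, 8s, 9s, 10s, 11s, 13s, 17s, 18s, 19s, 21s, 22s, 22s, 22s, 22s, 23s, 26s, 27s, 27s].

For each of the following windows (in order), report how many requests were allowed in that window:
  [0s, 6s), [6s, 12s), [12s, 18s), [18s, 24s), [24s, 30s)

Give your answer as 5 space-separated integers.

Processing requests:
  req#1 t=0s (window 0): ALLOW
  req#2 t=4s (window 0): ALLOW
  req#3 t=4s (window 0): DENY
  req#4 t=6s (window 1): ALLOW
  req#5 t=8s (window 1): ALLOW
  req#6 t=9s (window 1): DENY
  req#7 t=10s (window 1): DENY
  req#8 t=11s (window 1): DENY
  req#9 t=13s (window 2): ALLOW
  req#10 t=17s (window 2): ALLOW
  req#11 t=18s (window 3): ALLOW
  req#12 t=19s (window 3): ALLOW
  req#13 t=21s (window 3): DENY
  req#14 t=22s (window 3): DENY
  req#15 t=22s (window 3): DENY
  req#16 t=22s (window 3): DENY
  req#17 t=22s (window 3): DENY
  req#18 t=23s (window 3): DENY
  req#19 t=26s (window 4): ALLOW
  req#20 t=27s (window 4): ALLOW
  req#21 t=27s (window 4): DENY

Allowed counts by window: 2 2 2 2 2

Answer: 2 2 2 2 2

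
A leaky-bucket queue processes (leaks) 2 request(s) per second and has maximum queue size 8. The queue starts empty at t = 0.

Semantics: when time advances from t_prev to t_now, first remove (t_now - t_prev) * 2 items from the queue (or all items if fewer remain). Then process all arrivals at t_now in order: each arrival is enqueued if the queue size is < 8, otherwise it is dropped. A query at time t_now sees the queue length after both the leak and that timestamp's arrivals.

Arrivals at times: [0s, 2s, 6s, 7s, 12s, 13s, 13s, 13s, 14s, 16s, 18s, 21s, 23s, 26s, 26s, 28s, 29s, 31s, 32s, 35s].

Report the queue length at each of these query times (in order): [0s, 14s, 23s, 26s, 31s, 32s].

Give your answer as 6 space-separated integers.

Queue lengths at query times:
  query t=0s: backlog = 1
  query t=14s: backlog = 2
  query t=23s: backlog = 1
  query t=26s: backlog = 2
  query t=31s: backlog = 1
  query t=32s: backlog = 1

Answer: 1 2 1 2 1 1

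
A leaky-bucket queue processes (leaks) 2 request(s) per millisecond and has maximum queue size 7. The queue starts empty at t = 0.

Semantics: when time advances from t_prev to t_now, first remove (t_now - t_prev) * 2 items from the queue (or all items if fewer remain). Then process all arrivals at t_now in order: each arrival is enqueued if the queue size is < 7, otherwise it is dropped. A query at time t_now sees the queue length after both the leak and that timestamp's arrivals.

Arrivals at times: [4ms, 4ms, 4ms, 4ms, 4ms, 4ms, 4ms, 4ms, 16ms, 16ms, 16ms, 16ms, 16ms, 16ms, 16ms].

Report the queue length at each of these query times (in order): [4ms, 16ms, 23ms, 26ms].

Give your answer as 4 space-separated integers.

Queue lengths at query times:
  query t=4ms: backlog = 7
  query t=16ms: backlog = 7
  query t=23ms: backlog = 0
  query t=26ms: backlog = 0

Answer: 7 7 0 0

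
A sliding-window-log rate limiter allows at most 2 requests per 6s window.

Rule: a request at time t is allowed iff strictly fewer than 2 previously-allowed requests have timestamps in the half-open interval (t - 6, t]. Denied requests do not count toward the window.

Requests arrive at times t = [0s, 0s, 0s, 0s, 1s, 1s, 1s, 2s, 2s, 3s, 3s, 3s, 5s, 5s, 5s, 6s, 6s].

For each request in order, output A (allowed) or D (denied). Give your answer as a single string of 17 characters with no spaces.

Answer: AADDDDDDDDDDDDDAA

Derivation:
Tracking allowed requests in the window:
  req#1 t=0s: ALLOW
  req#2 t=0s: ALLOW
  req#3 t=0s: DENY
  req#4 t=0s: DENY
  req#5 t=1s: DENY
  req#6 t=1s: DENY
  req#7 t=1s: DENY
  req#8 t=2s: DENY
  req#9 t=2s: DENY
  req#10 t=3s: DENY
  req#11 t=3s: DENY
  req#12 t=3s: DENY
  req#13 t=5s: DENY
  req#14 t=5s: DENY
  req#15 t=5s: DENY
  req#16 t=6s: ALLOW
  req#17 t=6s: ALLOW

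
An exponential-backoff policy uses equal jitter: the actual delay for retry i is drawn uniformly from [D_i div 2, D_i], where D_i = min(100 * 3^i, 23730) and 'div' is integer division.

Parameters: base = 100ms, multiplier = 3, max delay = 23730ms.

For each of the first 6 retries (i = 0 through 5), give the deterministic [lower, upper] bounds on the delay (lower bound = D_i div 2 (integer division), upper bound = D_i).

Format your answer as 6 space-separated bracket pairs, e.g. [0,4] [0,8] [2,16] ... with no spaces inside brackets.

Answer: [50,100] [150,300] [450,900] [1350,2700] [4050,8100] [11865,23730]

Derivation:
Computing bounds per retry:
  i=0: D_i=min(100*3^0,23730)=100, bounds=[50,100]
  i=1: D_i=min(100*3^1,23730)=300, bounds=[150,300]
  i=2: D_i=min(100*3^2,23730)=900, bounds=[450,900]
  i=3: D_i=min(100*3^3,23730)=2700, bounds=[1350,2700]
  i=4: D_i=min(100*3^4,23730)=8100, bounds=[4050,8100]
  i=5: D_i=min(100*3^5,23730)=23730, bounds=[11865,23730]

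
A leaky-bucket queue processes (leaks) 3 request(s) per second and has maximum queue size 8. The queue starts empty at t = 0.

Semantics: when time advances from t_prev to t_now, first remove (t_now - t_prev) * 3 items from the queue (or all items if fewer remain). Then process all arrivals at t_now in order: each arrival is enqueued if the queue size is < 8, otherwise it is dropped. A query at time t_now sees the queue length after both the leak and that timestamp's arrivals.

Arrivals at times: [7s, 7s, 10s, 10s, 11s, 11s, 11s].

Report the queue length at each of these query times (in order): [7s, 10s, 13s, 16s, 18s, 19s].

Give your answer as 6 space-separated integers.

Queue lengths at query times:
  query t=7s: backlog = 2
  query t=10s: backlog = 2
  query t=13s: backlog = 0
  query t=16s: backlog = 0
  query t=18s: backlog = 0
  query t=19s: backlog = 0

Answer: 2 2 0 0 0 0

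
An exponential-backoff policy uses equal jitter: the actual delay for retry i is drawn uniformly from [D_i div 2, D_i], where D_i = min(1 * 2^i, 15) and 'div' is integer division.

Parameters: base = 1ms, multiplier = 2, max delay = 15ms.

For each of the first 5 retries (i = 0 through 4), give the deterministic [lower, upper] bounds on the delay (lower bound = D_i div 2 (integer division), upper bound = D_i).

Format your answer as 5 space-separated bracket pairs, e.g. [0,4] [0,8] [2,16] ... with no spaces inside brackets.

Computing bounds per retry:
  i=0: D_i=min(1*2^0,15)=1, bounds=[0,1]
  i=1: D_i=min(1*2^1,15)=2, bounds=[1,2]
  i=2: D_i=min(1*2^2,15)=4, bounds=[2,4]
  i=3: D_i=min(1*2^3,15)=8, bounds=[4,8]
  i=4: D_i=min(1*2^4,15)=15, bounds=[7,15]

Answer: [0,1] [1,2] [2,4] [4,8] [7,15]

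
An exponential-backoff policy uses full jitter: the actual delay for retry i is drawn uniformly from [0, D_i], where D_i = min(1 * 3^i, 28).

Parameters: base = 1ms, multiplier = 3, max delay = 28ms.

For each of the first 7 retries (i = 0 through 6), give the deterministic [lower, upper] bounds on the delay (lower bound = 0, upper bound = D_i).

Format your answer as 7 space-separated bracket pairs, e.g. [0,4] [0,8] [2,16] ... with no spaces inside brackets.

Computing bounds per retry:
  i=0: D_i=min(1*3^0,28)=1, bounds=[0,1]
  i=1: D_i=min(1*3^1,28)=3, bounds=[0,3]
  i=2: D_i=min(1*3^2,28)=9, bounds=[0,9]
  i=3: D_i=min(1*3^3,28)=27, bounds=[0,27]
  i=4: D_i=min(1*3^4,28)=28, bounds=[0,28]
  i=5: D_i=min(1*3^5,28)=28, bounds=[0,28]
  i=6: D_i=min(1*3^6,28)=28, bounds=[0,28]

Answer: [0,1] [0,3] [0,9] [0,27] [0,28] [0,28] [0,28]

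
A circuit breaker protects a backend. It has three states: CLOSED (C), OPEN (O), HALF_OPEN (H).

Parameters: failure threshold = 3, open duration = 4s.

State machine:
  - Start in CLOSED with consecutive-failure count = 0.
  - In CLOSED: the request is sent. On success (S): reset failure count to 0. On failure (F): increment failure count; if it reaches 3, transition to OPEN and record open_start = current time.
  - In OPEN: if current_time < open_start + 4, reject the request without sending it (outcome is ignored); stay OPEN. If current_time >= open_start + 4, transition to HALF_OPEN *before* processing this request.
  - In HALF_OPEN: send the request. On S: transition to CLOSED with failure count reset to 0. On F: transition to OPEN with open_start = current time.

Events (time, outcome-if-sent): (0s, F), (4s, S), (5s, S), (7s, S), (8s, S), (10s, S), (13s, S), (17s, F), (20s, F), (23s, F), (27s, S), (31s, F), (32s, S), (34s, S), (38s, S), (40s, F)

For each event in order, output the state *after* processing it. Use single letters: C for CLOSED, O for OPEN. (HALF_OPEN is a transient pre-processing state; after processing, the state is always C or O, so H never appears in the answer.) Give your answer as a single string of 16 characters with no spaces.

Answer: CCCCCCCCCOCCCCCC

Derivation:
State after each event:
  event#1 t=0s outcome=F: state=CLOSED
  event#2 t=4s outcome=S: state=CLOSED
  event#3 t=5s outcome=S: state=CLOSED
  event#4 t=7s outcome=S: state=CLOSED
  event#5 t=8s outcome=S: state=CLOSED
  event#6 t=10s outcome=S: state=CLOSED
  event#7 t=13s outcome=S: state=CLOSED
  event#8 t=17s outcome=F: state=CLOSED
  event#9 t=20s outcome=F: state=CLOSED
  event#10 t=23s outcome=F: state=OPEN
  event#11 t=27s outcome=S: state=CLOSED
  event#12 t=31s outcome=F: state=CLOSED
  event#13 t=32s outcome=S: state=CLOSED
  event#14 t=34s outcome=S: state=CLOSED
  event#15 t=38s outcome=S: state=CLOSED
  event#16 t=40s outcome=F: state=CLOSED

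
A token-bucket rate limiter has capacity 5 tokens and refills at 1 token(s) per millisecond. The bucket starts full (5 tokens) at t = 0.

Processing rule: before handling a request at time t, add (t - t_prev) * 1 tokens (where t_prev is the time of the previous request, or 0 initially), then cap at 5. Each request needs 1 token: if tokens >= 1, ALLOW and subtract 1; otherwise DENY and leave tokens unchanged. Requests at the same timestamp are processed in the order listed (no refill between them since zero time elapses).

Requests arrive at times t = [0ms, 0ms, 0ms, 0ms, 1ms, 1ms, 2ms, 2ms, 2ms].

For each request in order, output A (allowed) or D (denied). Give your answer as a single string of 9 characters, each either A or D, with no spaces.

Simulating step by step:
  req#1 t=0ms: ALLOW
  req#2 t=0ms: ALLOW
  req#3 t=0ms: ALLOW
  req#4 t=0ms: ALLOW
  req#5 t=1ms: ALLOW
  req#6 t=1ms: ALLOW
  req#7 t=2ms: ALLOW
  req#8 t=2ms: DENY
  req#9 t=2ms: DENY

Answer: AAAAAAADD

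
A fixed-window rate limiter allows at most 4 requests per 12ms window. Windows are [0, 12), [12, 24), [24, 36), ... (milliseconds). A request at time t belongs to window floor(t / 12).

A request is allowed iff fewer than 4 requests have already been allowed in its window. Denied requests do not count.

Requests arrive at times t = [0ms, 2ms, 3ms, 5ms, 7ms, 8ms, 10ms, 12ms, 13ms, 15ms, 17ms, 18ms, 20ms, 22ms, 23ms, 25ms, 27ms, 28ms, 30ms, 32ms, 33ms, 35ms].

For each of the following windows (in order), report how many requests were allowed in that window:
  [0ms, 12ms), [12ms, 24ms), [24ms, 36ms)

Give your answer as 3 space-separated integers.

Processing requests:
  req#1 t=0ms (window 0): ALLOW
  req#2 t=2ms (window 0): ALLOW
  req#3 t=3ms (window 0): ALLOW
  req#4 t=5ms (window 0): ALLOW
  req#5 t=7ms (window 0): DENY
  req#6 t=8ms (window 0): DENY
  req#7 t=10ms (window 0): DENY
  req#8 t=12ms (window 1): ALLOW
  req#9 t=13ms (window 1): ALLOW
  req#10 t=15ms (window 1): ALLOW
  req#11 t=17ms (window 1): ALLOW
  req#12 t=18ms (window 1): DENY
  req#13 t=20ms (window 1): DENY
  req#14 t=22ms (window 1): DENY
  req#15 t=23ms (window 1): DENY
  req#16 t=25ms (window 2): ALLOW
  req#17 t=27ms (window 2): ALLOW
  req#18 t=28ms (window 2): ALLOW
  req#19 t=30ms (window 2): ALLOW
  req#20 t=32ms (window 2): DENY
  req#21 t=33ms (window 2): DENY
  req#22 t=35ms (window 2): DENY

Allowed counts by window: 4 4 4

Answer: 4 4 4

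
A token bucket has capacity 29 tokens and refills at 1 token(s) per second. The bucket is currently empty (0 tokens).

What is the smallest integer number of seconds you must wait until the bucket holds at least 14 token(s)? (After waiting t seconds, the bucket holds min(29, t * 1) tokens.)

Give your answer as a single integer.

Need t * 1 >= 14, so t >= 14/1.
Smallest integer t = ceil(14/1) = 14.

Answer: 14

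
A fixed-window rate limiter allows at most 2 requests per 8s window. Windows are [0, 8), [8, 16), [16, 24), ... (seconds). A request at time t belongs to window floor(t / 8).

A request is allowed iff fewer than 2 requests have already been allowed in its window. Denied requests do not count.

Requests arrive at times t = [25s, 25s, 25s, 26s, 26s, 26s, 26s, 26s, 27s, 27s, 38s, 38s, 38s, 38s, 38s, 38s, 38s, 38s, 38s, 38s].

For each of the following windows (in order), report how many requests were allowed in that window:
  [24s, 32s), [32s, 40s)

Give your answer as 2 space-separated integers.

Processing requests:
  req#1 t=25s (window 3): ALLOW
  req#2 t=25s (window 3): ALLOW
  req#3 t=25s (window 3): DENY
  req#4 t=26s (window 3): DENY
  req#5 t=26s (window 3): DENY
  req#6 t=26s (window 3): DENY
  req#7 t=26s (window 3): DENY
  req#8 t=26s (window 3): DENY
  req#9 t=27s (window 3): DENY
  req#10 t=27s (window 3): DENY
  req#11 t=38s (window 4): ALLOW
  req#12 t=38s (window 4): ALLOW
  req#13 t=38s (window 4): DENY
  req#14 t=38s (window 4): DENY
  req#15 t=38s (window 4): DENY
  req#16 t=38s (window 4): DENY
  req#17 t=38s (window 4): DENY
  req#18 t=38s (window 4): DENY
  req#19 t=38s (window 4): DENY
  req#20 t=38s (window 4): DENY

Allowed counts by window: 2 2

Answer: 2 2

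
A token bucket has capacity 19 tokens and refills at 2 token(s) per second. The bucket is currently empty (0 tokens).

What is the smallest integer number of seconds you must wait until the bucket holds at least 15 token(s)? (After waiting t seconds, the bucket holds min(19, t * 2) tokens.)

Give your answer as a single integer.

Answer: 8

Derivation:
Need t * 2 >= 15, so t >= 15/2.
Smallest integer t = ceil(15/2) = 8.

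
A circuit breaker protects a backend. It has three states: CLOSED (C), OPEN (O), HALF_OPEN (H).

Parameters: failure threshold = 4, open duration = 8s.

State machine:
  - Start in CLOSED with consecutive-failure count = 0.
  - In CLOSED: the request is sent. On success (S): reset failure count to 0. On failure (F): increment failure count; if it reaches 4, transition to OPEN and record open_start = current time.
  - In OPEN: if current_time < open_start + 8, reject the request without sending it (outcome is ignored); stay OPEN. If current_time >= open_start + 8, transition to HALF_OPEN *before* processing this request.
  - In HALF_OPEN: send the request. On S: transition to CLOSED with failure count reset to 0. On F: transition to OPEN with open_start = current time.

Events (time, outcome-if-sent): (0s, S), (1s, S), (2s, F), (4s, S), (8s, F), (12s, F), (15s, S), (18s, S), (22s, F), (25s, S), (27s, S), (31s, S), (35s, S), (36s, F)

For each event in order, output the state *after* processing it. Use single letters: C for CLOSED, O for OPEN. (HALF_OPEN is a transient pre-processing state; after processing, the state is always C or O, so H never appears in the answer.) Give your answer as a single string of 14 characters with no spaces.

Answer: CCCCCCCCCCCCCC

Derivation:
State after each event:
  event#1 t=0s outcome=S: state=CLOSED
  event#2 t=1s outcome=S: state=CLOSED
  event#3 t=2s outcome=F: state=CLOSED
  event#4 t=4s outcome=S: state=CLOSED
  event#5 t=8s outcome=F: state=CLOSED
  event#6 t=12s outcome=F: state=CLOSED
  event#7 t=15s outcome=S: state=CLOSED
  event#8 t=18s outcome=S: state=CLOSED
  event#9 t=22s outcome=F: state=CLOSED
  event#10 t=25s outcome=S: state=CLOSED
  event#11 t=27s outcome=S: state=CLOSED
  event#12 t=31s outcome=S: state=CLOSED
  event#13 t=35s outcome=S: state=CLOSED
  event#14 t=36s outcome=F: state=CLOSED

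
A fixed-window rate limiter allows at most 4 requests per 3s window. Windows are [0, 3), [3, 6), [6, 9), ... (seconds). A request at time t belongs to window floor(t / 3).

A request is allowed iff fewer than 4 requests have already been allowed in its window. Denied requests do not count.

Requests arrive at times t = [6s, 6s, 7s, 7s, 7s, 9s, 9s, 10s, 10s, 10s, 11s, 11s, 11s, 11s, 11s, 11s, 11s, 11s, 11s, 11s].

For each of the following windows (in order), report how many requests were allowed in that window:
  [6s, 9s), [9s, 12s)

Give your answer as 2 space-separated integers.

Processing requests:
  req#1 t=6s (window 2): ALLOW
  req#2 t=6s (window 2): ALLOW
  req#3 t=7s (window 2): ALLOW
  req#4 t=7s (window 2): ALLOW
  req#5 t=7s (window 2): DENY
  req#6 t=9s (window 3): ALLOW
  req#7 t=9s (window 3): ALLOW
  req#8 t=10s (window 3): ALLOW
  req#9 t=10s (window 3): ALLOW
  req#10 t=10s (window 3): DENY
  req#11 t=11s (window 3): DENY
  req#12 t=11s (window 3): DENY
  req#13 t=11s (window 3): DENY
  req#14 t=11s (window 3): DENY
  req#15 t=11s (window 3): DENY
  req#16 t=11s (window 3): DENY
  req#17 t=11s (window 3): DENY
  req#18 t=11s (window 3): DENY
  req#19 t=11s (window 3): DENY
  req#20 t=11s (window 3): DENY

Allowed counts by window: 4 4

Answer: 4 4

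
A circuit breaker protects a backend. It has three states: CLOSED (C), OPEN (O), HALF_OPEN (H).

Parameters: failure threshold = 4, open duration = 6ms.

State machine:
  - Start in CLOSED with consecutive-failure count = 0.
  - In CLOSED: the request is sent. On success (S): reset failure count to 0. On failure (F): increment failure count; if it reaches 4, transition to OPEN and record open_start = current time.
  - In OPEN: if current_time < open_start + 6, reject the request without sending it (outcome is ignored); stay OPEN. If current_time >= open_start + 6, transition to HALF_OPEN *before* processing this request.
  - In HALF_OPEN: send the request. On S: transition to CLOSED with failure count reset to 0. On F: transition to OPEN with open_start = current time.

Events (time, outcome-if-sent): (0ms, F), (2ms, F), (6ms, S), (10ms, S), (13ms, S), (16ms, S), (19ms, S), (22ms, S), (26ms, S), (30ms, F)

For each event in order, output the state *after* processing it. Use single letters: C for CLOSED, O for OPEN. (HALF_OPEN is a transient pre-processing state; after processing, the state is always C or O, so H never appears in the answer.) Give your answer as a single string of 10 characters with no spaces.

State after each event:
  event#1 t=0ms outcome=F: state=CLOSED
  event#2 t=2ms outcome=F: state=CLOSED
  event#3 t=6ms outcome=S: state=CLOSED
  event#4 t=10ms outcome=S: state=CLOSED
  event#5 t=13ms outcome=S: state=CLOSED
  event#6 t=16ms outcome=S: state=CLOSED
  event#7 t=19ms outcome=S: state=CLOSED
  event#8 t=22ms outcome=S: state=CLOSED
  event#9 t=26ms outcome=S: state=CLOSED
  event#10 t=30ms outcome=F: state=CLOSED

Answer: CCCCCCCCCC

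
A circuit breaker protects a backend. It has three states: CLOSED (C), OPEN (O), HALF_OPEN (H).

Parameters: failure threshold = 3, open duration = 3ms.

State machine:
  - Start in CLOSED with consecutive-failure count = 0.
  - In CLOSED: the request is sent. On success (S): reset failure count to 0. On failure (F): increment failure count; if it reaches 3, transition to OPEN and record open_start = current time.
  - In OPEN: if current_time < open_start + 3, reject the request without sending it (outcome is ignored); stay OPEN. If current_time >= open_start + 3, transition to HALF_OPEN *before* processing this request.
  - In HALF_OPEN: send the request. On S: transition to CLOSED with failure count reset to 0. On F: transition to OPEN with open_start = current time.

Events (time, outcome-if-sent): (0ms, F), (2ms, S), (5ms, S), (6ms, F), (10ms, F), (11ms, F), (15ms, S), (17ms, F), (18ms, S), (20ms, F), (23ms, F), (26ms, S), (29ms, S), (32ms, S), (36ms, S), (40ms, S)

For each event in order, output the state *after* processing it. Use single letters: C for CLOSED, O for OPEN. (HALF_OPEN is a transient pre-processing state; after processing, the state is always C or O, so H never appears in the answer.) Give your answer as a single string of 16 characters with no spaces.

State after each event:
  event#1 t=0ms outcome=F: state=CLOSED
  event#2 t=2ms outcome=S: state=CLOSED
  event#3 t=5ms outcome=S: state=CLOSED
  event#4 t=6ms outcome=F: state=CLOSED
  event#5 t=10ms outcome=F: state=CLOSED
  event#6 t=11ms outcome=F: state=OPEN
  event#7 t=15ms outcome=S: state=CLOSED
  event#8 t=17ms outcome=F: state=CLOSED
  event#9 t=18ms outcome=S: state=CLOSED
  event#10 t=20ms outcome=F: state=CLOSED
  event#11 t=23ms outcome=F: state=CLOSED
  event#12 t=26ms outcome=S: state=CLOSED
  event#13 t=29ms outcome=S: state=CLOSED
  event#14 t=32ms outcome=S: state=CLOSED
  event#15 t=36ms outcome=S: state=CLOSED
  event#16 t=40ms outcome=S: state=CLOSED

Answer: CCCCCOCCCCCCCCCC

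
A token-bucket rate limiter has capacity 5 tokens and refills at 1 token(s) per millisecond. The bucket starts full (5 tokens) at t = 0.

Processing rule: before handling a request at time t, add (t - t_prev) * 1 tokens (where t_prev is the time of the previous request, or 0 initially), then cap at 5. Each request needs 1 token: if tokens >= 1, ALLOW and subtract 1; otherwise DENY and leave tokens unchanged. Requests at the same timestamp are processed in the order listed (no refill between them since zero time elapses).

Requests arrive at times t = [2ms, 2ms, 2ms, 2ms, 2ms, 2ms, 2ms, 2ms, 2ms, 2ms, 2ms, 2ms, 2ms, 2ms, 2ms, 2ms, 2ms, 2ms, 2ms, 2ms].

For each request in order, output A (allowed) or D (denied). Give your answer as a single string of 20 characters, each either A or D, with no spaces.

Simulating step by step:
  req#1 t=2ms: ALLOW
  req#2 t=2ms: ALLOW
  req#3 t=2ms: ALLOW
  req#4 t=2ms: ALLOW
  req#5 t=2ms: ALLOW
  req#6 t=2ms: DENY
  req#7 t=2ms: DENY
  req#8 t=2ms: DENY
  req#9 t=2ms: DENY
  req#10 t=2ms: DENY
  req#11 t=2ms: DENY
  req#12 t=2ms: DENY
  req#13 t=2ms: DENY
  req#14 t=2ms: DENY
  req#15 t=2ms: DENY
  req#16 t=2ms: DENY
  req#17 t=2ms: DENY
  req#18 t=2ms: DENY
  req#19 t=2ms: DENY
  req#20 t=2ms: DENY

Answer: AAAAADDDDDDDDDDDDDDD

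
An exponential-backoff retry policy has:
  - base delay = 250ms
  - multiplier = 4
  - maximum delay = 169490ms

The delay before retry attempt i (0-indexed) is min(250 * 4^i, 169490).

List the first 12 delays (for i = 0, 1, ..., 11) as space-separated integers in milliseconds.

Computing each delay:
  i=0: min(250*4^0, 169490) = 250
  i=1: min(250*4^1, 169490) = 1000
  i=2: min(250*4^2, 169490) = 4000
  i=3: min(250*4^3, 169490) = 16000
  i=4: min(250*4^4, 169490) = 64000
  i=5: min(250*4^5, 169490) = 169490
  i=6: min(250*4^6, 169490) = 169490
  i=7: min(250*4^7, 169490) = 169490
  i=8: min(250*4^8, 169490) = 169490
  i=9: min(250*4^9, 169490) = 169490
  i=10: min(250*4^10, 169490) = 169490
  i=11: min(250*4^11, 169490) = 169490

Answer: 250 1000 4000 16000 64000 169490 169490 169490 169490 169490 169490 169490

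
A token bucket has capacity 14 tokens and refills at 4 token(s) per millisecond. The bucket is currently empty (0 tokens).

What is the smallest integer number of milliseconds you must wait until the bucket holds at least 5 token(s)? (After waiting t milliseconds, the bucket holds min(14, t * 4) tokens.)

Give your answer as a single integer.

Answer: 2

Derivation:
Need t * 4 >= 5, so t >= 5/4.
Smallest integer t = ceil(5/4) = 2.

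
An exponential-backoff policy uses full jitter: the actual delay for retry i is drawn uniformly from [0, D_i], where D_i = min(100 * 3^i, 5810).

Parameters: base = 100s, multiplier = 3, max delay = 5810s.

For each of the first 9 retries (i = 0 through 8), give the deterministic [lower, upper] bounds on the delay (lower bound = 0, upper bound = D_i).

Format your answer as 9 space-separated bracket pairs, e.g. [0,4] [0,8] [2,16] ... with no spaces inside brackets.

Answer: [0,100] [0,300] [0,900] [0,2700] [0,5810] [0,5810] [0,5810] [0,5810] [0,5810]

Derivation:
Computing bounds per retry:
  i=0: D_i=min(100*3^0,5810)=100, bounds=[0,100]
  i=1: D_i=min(100*3^1,5810)=300, bounds=[0,300]
  i=2: D_i=min(100*3^2,5810)=900, bounds=[0,900]
  i=3: D_i=min(100*3^3,5810)=2700, bounds=[0,2700]
  i=4: D_i=min(100*3^4,5810)=5810, bounds=[0,5810]
  i=5: D_i=min(100*3^5,5810)=5810, bounds=[0,5810]
  i=6: D_i=min(100*3^6,5810)=5810, bounds=[0,5810]
  i=7: D_i=min(100*3^7,5810)=5810, bounds=[0,5810]
  i=8: D_i=min(100*3^8,5810)=5810, bounds=[0,5810]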